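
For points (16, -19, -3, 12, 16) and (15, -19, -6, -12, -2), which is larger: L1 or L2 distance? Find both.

L1 = |16 - 15| + |-19 - (-19)| + |-3 - (-6)| + |12 - (-12)| + |16 - (-2)| = 1 + 0 + 3 + 24 + 18 = 46
L2 = √(1² + 0² + 3² + 24² + 18²) = √910 ≈ 30.1662
L1 ≥ L2 always (equality iff movement is along one axis); L1 > L2 here.
Ratio L1/L2 = 46/√910 ≈ 1.5249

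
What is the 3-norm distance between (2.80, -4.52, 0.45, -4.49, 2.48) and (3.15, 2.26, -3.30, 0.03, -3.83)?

(Σ|x_i - y_i|^3)^(1/3) = (|2.8 - 3.15|^3 + |-4.52 - 2.26|^3 + |0.45 - (-3.3)|^3 + |-4.49 - 0.03|^3 + |2.48 - (-3.83)|^3)^(1/3)
= (0.35^3 + 6.78^3 + 3.75^3 + 4.52^3 + 6.31^3)^(1/3) ≈ (0.0429 + 311.6658 + 52.7344 + 92.3454 + 251.2396)^(1/3) = (708.0281)^(1/3) ≈ 8.9129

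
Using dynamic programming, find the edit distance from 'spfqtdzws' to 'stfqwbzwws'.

Let D[i][j] be the edit distance between the first i characters of 'spfqtdzws' and the first j characters of 'stfqwbzwws', with D[i][0] = i, D[0][j] = j, and D[i][j] = D[i-1][j-1] if the characters match, else 1 + min(D[i-1][j], D[i][j-1], D[i-1][j-1]). Filling the table (rows: prefixes of 'spfqtdzws', columns: prefixes of 'stfqwbzwws'):
     ε  s  t  f  q  w  b  z  w  w  s
  ε  0  1  2  3  4  5  6  7  8  9 10
  s  1  0  1  2  3  4  5  6  7  8  9
  p  2  1  1  2  3  4  5  6  7  8  9
  f  3  2  2  1  2  3  4  5  6  7  8
  q  4  3  3  2  1  2  3  4  5  6  7
  t  5  4  3  3  2  2  3  4  5  6  7
  d  6  5  4  4  3  3  3  4  5  6  7
  z  7  6  5  5  4  4  4  3  4  5  6
  w  8  7  6  6  5  4  5  4  3  4  5
  s  9  8  7  7  6  5  5  5  4  4  4
The bottom-right entry gives D[9][10] = 4, so no sequence of fewer than 4 edits works. Backtracking through the table gives one optimal edit sequence (4 edits):
  spfqtdzws → stfqtdzws (sub p→t @2)
  stfqtdzws → stfqwdzws (sub t→w @5)
  stfqwdzws → stfqwbzws (sub d→b @6)
  stfqwbzws → stfqwbzwws (ins w @8)
Edit distance = 4.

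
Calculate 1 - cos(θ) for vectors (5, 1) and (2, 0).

With u = (5, 1), v = (2, 0):
u·v = 5·2 + 1·0 = 10 + 0 = 10.
|u| = √(5² + 1²) = √26, |v| = √(2² + 0²) = √4, so |u||v| = √(26·4) = √104.
cos θ = (u·v)/(|u||v|) = 10/√104 ≈ 0.9806
Cosine distance = 1 - cos θ ≈ 1 - 0.9806 = 0.0194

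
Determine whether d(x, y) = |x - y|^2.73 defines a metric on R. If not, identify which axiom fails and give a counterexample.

No. d(x,y) = |x-y|^2.73 fails the triangle inequality since p = 2.73 > 1. Counterexample: x = -4, y = 6, z = 12. d(x,z) = |-4 - 12|^2.73 = 16^2.73 ≈ 1937.5261, but d(x,y) + d(y,z) = 10^2.73 + 6^2.73 ≈ 537.0318 + 133.1536 = 670.1854. Since 1937.5261 > 670.1854, the triangle inequality is violated.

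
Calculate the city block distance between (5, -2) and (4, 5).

Σ|x_i - y_i| = |5 - 4| + |-2 - 5| = 1 + 7 = 8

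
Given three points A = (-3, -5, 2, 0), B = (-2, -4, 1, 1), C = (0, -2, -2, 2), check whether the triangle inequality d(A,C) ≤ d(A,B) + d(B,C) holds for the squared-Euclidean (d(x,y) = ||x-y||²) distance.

d(A,B) = 1² + 1² + 1² + 1² = 4, d(B,C) = 2² + 2² + 3² + 1² = 18, d(A,C) = 3² + 3² + 4² + 2² = 38.
d(A,C) = 38 > 4 + 18 = 22. Triangle inequality is VIOLATED. (Squared-Euclidean is not a metric — this is a counterexample.)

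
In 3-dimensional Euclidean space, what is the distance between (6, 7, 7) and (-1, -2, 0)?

√(Σ(x_i - y_i)²) = √((6 - (-1))² + (7 - (-2))² + (7 - 0)²)
= √(7² + 9² + 7²) = √(49 + 81 + 49) = √179 ≈ 13.3791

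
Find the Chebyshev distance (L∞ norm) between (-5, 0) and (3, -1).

max(|x_i - y_i|) = max(|-5 - 3|, |0 - (-1)|) = max(8, 1) = 8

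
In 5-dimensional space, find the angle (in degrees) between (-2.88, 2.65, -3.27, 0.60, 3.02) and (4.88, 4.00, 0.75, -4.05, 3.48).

With u = (-2.88, 2.65, -3.27, 0.60, 3.02), v = (4.88, 4.00, 0.75, -4.05, 3.48):
u·v = (-2.88)·4.88 + 2.65·4 + (-3.27)·0.75 + 0.6·(-4.05) + 3.02·3.48 = (-14.0544) + 10.6 + (-2.4525) + (-2.43) + 10.5096 = 2.1727.
|u| = √((-2.88)² + 2.65² + (-3.27)² + 0.6² + 3.02²) = √(8.2944 + 7.0225 + 10.6929 + 0.36 + 9.1204) = √35.4902, |v| = √(4.88² + 4² + 0.75² + (-4.05)² + 3.48²) = √(23.8144 + 16 + 0.5625 + 16.4025 + 12.1104) = √68.8898.
cos θ = (u·v)/(|u||v|) = 2.1727/(√35.4902·√68.8898) ≈ 0.043941
θ = arccos(0.043941) ≈ 87.48°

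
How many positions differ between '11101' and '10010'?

Differing positions: 2, 3, 4, 5. Hamming distance = 4.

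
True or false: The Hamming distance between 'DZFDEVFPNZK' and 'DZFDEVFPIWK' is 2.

Differing positions: 9, 10. Hamming distance = 2, so the claim is true.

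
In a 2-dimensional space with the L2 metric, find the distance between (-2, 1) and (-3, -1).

(Σ|x_i - y_i|^2)^(1/2) = (|-2 - (-3)|^2 + |1 - (-1)|^2)^(1/2)
= (1^2 + 2^2)^(1/2) = (1 + 4)^(1/2) = (5)^(1/2) ≈ 2.2361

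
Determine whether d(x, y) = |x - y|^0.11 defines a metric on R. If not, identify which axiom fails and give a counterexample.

Yes. With 0 < p = 0.11 ≤ 1, d(x,y) = |x-y|^0.11 is a metric on R. Non-negativity and symmetry are immediate; |x-y|^0.11 = 0 ⟺ |x-y| = 0 ⟺ x = y. For the triangle inequality, the function t ↦ t^0.11 is subadditive on [0,∞) when p ≤ 1, so |x-z|^0.11 ≤ (|x-y| + |y-z|)^0.11 ≤ |x-y|^0.11 + |y-z|^0.11.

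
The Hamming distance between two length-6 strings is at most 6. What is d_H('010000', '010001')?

Differing positions: 6. Hamming distance = 1. The maximum possible Hamming distance for length-6 strings is 6, so d_H/6 = 1/6 ≈ 0.1667.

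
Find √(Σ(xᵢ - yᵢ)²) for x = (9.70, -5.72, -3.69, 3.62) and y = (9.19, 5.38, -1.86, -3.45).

√(Σ(x_i - y_i)²) = √((9.7 - 9.19)² + (-5.72 - 5.38)² + (-3.69 - (-1.86))² + (3.62 - (-3.45))²)
= √(0.51² + (-11.1)² + (-1.83)² + 7.07²) = √(0.2601 + 123.21 + 3.3489 + 49.9849) = √176.8039 ≈ 13.2968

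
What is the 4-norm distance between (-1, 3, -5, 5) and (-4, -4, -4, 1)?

(Σ|x_i - y_i|^4)^(1/4) = (|-1 - (-4)|^4 + |3 - (-4)|^4 + |-5 - (-4)|^4 + |5 - 1|^4)^(1/4)
= (3^4 + 7^4 + 1^4 + 4^4)^(1/4) = (81 + 2401 + 1 + 256)^(1/4) = (2739)^(1/4) ≈ 7.2343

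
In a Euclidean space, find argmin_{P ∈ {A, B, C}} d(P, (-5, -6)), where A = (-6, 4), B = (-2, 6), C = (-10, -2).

Distances: d(A) ≈ 10.0499, d(B) ≈ 12.3693, d(C) ≈ 6.4031. Nearest: C = (-10, -2) with distance 6.4031.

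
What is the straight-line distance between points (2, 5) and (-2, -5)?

√(Σ(x_i - y_i)²) = √((2 - (-2))² + (5 - (-5))²)
= √(4² + 10²) = √(16 + 100) = √116 ≈ 10.7703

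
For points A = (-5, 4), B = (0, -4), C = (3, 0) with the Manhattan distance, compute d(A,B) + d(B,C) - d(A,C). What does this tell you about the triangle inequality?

d(A,B) = 5 + 8 = 13, d(B,C) = 3 + 4 = 7, d(A,C) = 8 + 4 = 12.
d(A,B) + d(B,C) - d(A,C) = 13 + 7 - 12 = 20 - 12 = 8. This is ≥ 0, so the triangle inequality holds for these points.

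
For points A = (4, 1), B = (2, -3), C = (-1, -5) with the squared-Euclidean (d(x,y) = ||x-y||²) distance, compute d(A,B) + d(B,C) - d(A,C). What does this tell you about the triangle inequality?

d(A,B) = 2² + 4² = 20, d(B,C) = 3² + 2² = 13, d(A,C) = 5² + 6² = 61.
d(A,B) + d(B,C) - d(A,C) = 20 + 13 - 61 = 33 - 61 = -28. This is < 0, so the triangle inequality FAILS for these points (squared-Euclidean is not a metric).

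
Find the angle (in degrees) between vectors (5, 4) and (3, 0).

With u = (5, 4), v = (3, 0):
u·v = 5·3 + 4·0 = 15 + 0 = 15.
|u| = √(5² + 4²) = √41, |v| = √(3² + 0²) = √9, so |u||v| = √(41·9) = √369.
cos θ = (u·v)/(|u||v|) = 15/√369 ≈ 0.780869
θ = arccos(0.780869) ≈ 38.66°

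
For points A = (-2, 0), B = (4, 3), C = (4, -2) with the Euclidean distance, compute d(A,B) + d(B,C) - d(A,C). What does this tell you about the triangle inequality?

d(A,B) = √(6² + 3²) = √45 ≈ 6.7082, d(B,C) = √(0² + 5²) = √25 = 5, d(A,C) = √(6² + 2²) = √40 ≈ 6.3246.
d(A,B) + d(B,C) - d(A,C) = 6.7082 + 5 - 6.3246 = 11.7082 - 6.3246 = 5.3836 (to 4 decimal places). This is ≥ 0, so the triangle inequality holds for these points.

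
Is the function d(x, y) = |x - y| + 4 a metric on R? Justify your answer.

No. d fails identity of indiscernibles (specifically d(x,x) = 0): d(-2, -2) = |-2 - (-2)| + 4 = 0 + 4 = 4 ≠ 0.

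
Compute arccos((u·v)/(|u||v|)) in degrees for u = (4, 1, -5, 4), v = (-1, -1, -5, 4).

With u = (4, 1, -5, 4), v = (-1, -1, -5, 4):
u·v = 4·(-1) + 1·(-1) + (-5)·(-5) + 4·4 = (-4) + (-1) + 25 + 16 = 36.
|u| = √(4² + 1² + (-5)² + 4²) = √58, |v| = √((-1)² + (-1)² + (-5)² + 4²) = √43, so |u||v| = √(58·43) = √2494.
cos θ = (u·v)/(|u||v|) = 36/√2494 ≈ 0.720866
θ = arccos(0.720866) ≈ 43.87°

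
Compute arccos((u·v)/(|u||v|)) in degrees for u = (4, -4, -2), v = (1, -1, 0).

With u = (4, -4, -2), v = (1, -1, 0):
u·v = 4·1 + (-4)·(-1) + (-2)·0 = 4 + 4 + 0 = 8.
|u| = √(4² + (-4)² + (-2)²) = √36, |v| = √(1² + (-1)² + 0²) = √2, so |u||v| = √(36·2) = √72.
cos θ = (u·v)/(|u||v|) = 8/√72 ≈ 0.942809
θ = arccos(0.942809) ≈ 19.47°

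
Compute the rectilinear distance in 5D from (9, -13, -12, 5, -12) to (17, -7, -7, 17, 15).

Σ|x_i - y_i| = |9 - 17| + |-13 - (-7)| + |-12 - (-7)| + |5 - 17| + |-12 - 15| = 8 + 6 + 5 + 12 + 27 = 58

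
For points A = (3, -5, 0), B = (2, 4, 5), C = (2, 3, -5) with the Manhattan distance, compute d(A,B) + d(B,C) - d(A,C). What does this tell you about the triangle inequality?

d(A,B) = 1 + 9 + 5 = 15, d(B,C) = 0 + 1 + 10 = 11, d(A,C) = 1 + 8 + 5 = 14.
d(A,B) + d(B,C) - d(A,C) = 15 + 11 - 14 = 26 - 14 = 12. This is ≥ 0, so the triangle inequality holds for these points.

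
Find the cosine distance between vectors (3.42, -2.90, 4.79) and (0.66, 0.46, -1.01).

With u = (3.42, -2.90, 4.79), v = (0.66, 0.46, -1.01):
u·v = 3.42·0.66 + (-2.9)·0.46 + 4.79·(-1.01) = 2.2572 + (-1.334) + (-4.8379) = -3.9147.
|u| = √(3.42² + (-2.9)² + 4.79²) = √(11.6964 + 8.41 + 22.9441) = √43.0505, |v| = √(0.66² + 0.46² + (-1.01)²) = √(0.4356 + 0.2116 + 1.0201) = √1.6673.
cos θ = (u·v)/(|u||v|) = -3.9147/(√43.0505·√1.6673) ≈ -0.4621
Cosine distance = 1 - cos θ ≈ 1 - (-0.4621) = 1.4621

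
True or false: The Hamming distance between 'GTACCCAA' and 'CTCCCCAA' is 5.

Differing positions: 1, 3. Hamming distance = 2, so the claim that d_H = 5 is false.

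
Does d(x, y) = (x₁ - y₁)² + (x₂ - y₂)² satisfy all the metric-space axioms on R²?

No. The squared Euclidean distance fails the triangle inequality. Counterexample: x = (0, 0), y = (4, 5), z = (8, 10). d(x,z) = 8² + 10² = 164, but d(x,y) + d(y,z) = (4² + 5²) + (4² + 5²) = 41 + 41 = 82. Since 164 > 82, the triangle inequality is violated. (Note: √d, the ordinary Euclidean distance, IS a metric.)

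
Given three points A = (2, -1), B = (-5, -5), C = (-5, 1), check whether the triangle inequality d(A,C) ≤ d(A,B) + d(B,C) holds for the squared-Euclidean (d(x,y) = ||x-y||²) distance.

d(A,B) = 7² + 4² = 65, d(B,C) = 0² + 6² = 36, d(A,C) = 7² + 2² = 53.
d(A,C) = 53 ≤ 65 + 36 = 101. Triangle inequality is satisfied.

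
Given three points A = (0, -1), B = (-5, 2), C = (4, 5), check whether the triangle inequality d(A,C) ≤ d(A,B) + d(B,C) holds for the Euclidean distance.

d(A,B) = √(5² + 3²) = √34 ≈ 5.831, d(B,C) = √(9² + 3²) = √90 ≈ 9.4868, d(A,C) = √(4² + 6²) = √52 ≈ 7.2111.
d(A,C) ≈ 7.2111 ≤ 5.831 + 9.4868 = 15.3178. Triangle inequality is satisfied.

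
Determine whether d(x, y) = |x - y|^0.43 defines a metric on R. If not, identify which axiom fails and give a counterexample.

Yes. With 0 < p = 0.43 ≤ 1, d(x,y) = |x-y|^0.43 is a metric on R. Non-negativity and symmetry are immediate; |x-y|^0.43 = 0 ⟺ |x-y| = 0 ⟺ x = y. For the triangle inequality, the function t ↦ t^0.43 is subadditive on [0,∞) when p ≤ 1, so |x-z|^0.43 ≤ (|x-y| + |y-z|)^0.43 ≤ |x-y|^0.43 + |y-z|^0.43.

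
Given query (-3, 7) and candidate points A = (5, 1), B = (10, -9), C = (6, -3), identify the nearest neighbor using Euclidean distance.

Distances: d(A) = 10, d(B) ≈ 20.6155, d(C) ≈ 13.4536. Nearest: A = (5, 1) with distance 10.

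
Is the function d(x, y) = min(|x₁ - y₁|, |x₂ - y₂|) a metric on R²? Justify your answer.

No. d fails identity of indiscernibles: take x = (-5, 0) and y = (-5, 5). Then d(x,y) = min(|-5 - (-5)|, |0 - 5|) = min(0, 5) = 0, yet x ≠ y.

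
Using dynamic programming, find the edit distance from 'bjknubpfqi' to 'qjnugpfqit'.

Let D[i][j] be the edit distance between the first i characters of 'bjknubpfqi' and the first j characters of 'qjnugpfqit', with D[i][0] = i, D[0][j] = j, and D[i][j] = D[i-1][j-1] if the characters match, else 1 + min(D[i-1][j], D[i][j-1], D[i-1][j-1]). Filling the table (rows: prefixes of 'bjknubpfqi', columns: prefixes of 'qjnugpfqit'):
     ε  q  j  n  u  g  p  f  q  i  t
  ε  0  1  2  3  4  5  6  7  8  9 10
  b  1  1  2  3  4  5  6  7  8  9 10
  j  2  2  1  2  3  4  5  6  7  8  9
  k  3  3  2  2  3  4  5  6  7  8  9
  n  4  4  3  2  3  4  5  6  7  8  9
  u  5  5  4  3  2  3  4  5  6  7  8
  b  6  6  5  4  3  3  4  5  6  7  8
  p  7  7  6  5  4  4  3  4  5  6  7
  f  8  8  7  6  5  5  4  3  4  5  6
  q  9  8  8  7  6  6  5  4  3  4  5
  i 10  9  9  8  7  7  6  5  4  3  4
The bottom-right entry gives D[10][10] = 4, so no sequence of fewer than 4 edits works. Backtracking through the table gives one optimal edit sequence (4 edits):
  bjknubpfqi → qjknubpfqi (sub b→q @1)
  qjknubpfqi → qjnubpfqi (del k @3)
  qjnubpfqi → qjnugpfqi (sub b→g @5)
  qjnugpfqi → qjnugpfqit (ins t @10)
Edit distance = 4.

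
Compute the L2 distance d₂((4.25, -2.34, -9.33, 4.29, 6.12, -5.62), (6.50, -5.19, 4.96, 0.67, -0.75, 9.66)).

√(Σ(x_i - y_i)²) = √((4.25 - 6.5)² + (-2.34 - (-5.19))² + (-9.33 - 4.96)² + (4.29 - 0.67)² + (6.12 - (-0.75))² + (-5.62 - 9.66)²)
= √((-2.25)² + 2.85² + (-14.29)² + 3.62² + 6.87² + (-15.28)²) = √(5.0625 + 8.1225 + 204.2041 + 13.1044 + 47.1969 + 233.4784) = √511.1688 ≈ 22.609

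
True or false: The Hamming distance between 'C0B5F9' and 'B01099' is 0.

Differing positions: 1, 3, 4, 5. Hamming distance = 4, so the claim that d_H = 0 is false.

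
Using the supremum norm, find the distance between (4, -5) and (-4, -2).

max(|x_i - y_i|) = max(|4 - (-4)|, |-5 - (-2)|) = max(8, 3) = 8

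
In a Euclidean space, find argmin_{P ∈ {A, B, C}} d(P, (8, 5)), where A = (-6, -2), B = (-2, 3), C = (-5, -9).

Distances: d(A) ≈ 15.6525, d(B) ≈ 10.198, d(C) ≈ 19.105. Nearest: B = (-2, 3) with distance 10.198.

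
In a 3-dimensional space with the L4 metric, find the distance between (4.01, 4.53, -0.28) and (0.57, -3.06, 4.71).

(Σ|x_i - y_i|^4)^(1/4) = (|4.01 - 0.57|^4 + |4.53 - (-3.06)|^4 + |-0.28 - 4.71|^4)^(1/4)
= (3.44^4 + 7.59^4 + 4.99^4)^(1/4) ≈ (140.0341 + 3318.6932 + 620.015)^(1/4) = (4078.7423)^(1/4) ≈ 7.9916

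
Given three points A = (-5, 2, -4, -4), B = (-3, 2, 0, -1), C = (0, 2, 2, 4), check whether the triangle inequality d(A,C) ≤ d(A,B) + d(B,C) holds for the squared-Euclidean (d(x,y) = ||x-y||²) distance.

d(A,B) = 2² + 0² + 4² + 3² = 29, d(B,C) = 3² + 0² + 2² + 5² = 38, d(A,C) = 5² + 0² + 6² + 8² = 125.
d(A,C) = 125 > 29 + 38 = 67. Triangle inequality is VIOLATED. (Squared-Euclidean is not a metric — this is a counterexample.)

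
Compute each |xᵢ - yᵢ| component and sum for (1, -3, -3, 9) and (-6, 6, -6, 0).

Σ|x_i - y_i| = |1 - (-6)| + |-3 - 6| + |-3 - (-6)| + |9 - 0| = 7 + 9 + 3 + 9 = 28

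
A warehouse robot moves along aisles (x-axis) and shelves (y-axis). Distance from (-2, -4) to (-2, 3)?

Σ|x_i - y_i| = |-2 - (-2)| + |-4 - 3| = 0 + 7 = 7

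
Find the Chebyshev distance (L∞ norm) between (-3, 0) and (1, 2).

max(|x_i - y_i|) = max(|-3 - 1|, |0 - 2|) = max(4, 2) = 4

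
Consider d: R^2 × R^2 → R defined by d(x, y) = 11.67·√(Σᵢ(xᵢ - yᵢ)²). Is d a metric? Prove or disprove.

Yes. The L2 (Euclidean) norm induces a metric on R^2, and multiplying a metric by a positive constant 11.67 > 0 preserves all four axioms: non-negativity (11.67·||x-y|| ≥ 0), identity (11.67·||x-y|| = 0 ⟺ ||x-y|| = 0 ⟺ x = y), symmetry (||x-y|| = ||y-x||), and the triangle inequality (11.67·||x-z|| ≤ 11.67·||x-y|| + 11.67·||y-z||). So d is a metric.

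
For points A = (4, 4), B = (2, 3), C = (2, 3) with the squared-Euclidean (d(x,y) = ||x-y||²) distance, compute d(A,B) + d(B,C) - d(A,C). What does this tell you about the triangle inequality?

d(A,B) = 2² + 1² = 5, d(B,C) = 0² + 0² = 0, d(A,C) = 2² + 1² = 5.
d(A,B) + d(B,C) - d(A,C) = 5 + 0 - 5 = 5 - 5 = 0. This is ≥ 0, so the triangle inequality holds for these points.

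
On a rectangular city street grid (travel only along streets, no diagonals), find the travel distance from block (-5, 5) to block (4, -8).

Σ|x_i - y_i| = |-5 - 4| + |5 - (-8)| = 9 + 13 = 22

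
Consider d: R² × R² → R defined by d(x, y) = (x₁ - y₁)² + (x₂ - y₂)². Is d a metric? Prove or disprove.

No. The squared Euclidean distance fails the triangle inequality. Counterexample: x = (0, 0), y = (5, 4), z = (10, 8). d(x,z) = 10² + 8² = 164, but d(x,y) + d(y,z) = (5² + 4²) + (5² + 4²) = 41 + 41 = 82. Since 164 > 82, the triangle inequality is violated. (Note: √d, the ordinary Euclidean distance, IS a metric.)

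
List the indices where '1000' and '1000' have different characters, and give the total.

Differing positions: none. Hamming distance = 0.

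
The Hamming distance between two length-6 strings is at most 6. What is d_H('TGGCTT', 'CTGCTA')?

Differing positions: 1, 2, 6. Hamming distance = 3. The maximum possible Hamming distance for length-6 strings is 6, so d_H/6 = 3/6 = 0.5.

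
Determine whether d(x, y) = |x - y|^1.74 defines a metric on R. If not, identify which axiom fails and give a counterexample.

No. d(x,y) = |x-y|^1.74 fails the triangle inequality since p = 1.74 > 1. Counterexample: x = -3, y = 6, z = 9. d(x,z) = |-3 - 9|^1.74 = 12^1.74 ≈ 75.4702, but d(x,y) + d(y,z) = 9^1.74 + 3^1.74 ≈ 45.749 + 6.7638 = 52.5128. Since 75.4702 > 52.5128, the triangle inequality is violated.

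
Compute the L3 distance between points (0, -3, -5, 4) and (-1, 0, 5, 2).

(Σ|x_i - y_i|^3)^(1/3) = (|0 - (-1)|^3 + |-3 - 0|^3 + |-5 - 5|^3 + |4 - 2|^3)^(1/3)
= (1^3 + 3^3 + 10^3 + 2^3)^(1/3) = (1 + 27 + 1000 + 8)^(1/3) = (1036)^(1/3) ≈ 10.1186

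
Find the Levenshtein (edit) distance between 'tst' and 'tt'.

Let D[i][j] be the edit distance between the first i characters of 'tst' and the first j characters of 'tt', with D[i][0] = i, D[0][j] = j, and D[i][j] = D[i-1][j-1] if the characters match, else 1 + min(D[i-1][j], D[i][j-1], D[i-1][j-1]). Filling the table (rows: prefixes of 'tst', columns: prefixes of 'tt'):
     ε  t  t
  ε  0  1  2
  t  1  0  1
  s  2  1  1
  t  3  2  1
The bottom-right entry gives D[3][2] = 1, so no sequence of fewer than 1 edit works. Backtracking through the table gives one optimal edit sequence (1 edit):
  tst → tt (del s @2)
Edit distance = 1.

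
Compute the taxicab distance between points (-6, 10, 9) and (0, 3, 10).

Σ|x_i - y_i| = |-6 - 0| + |10 - 3| + |9 - 10| = 6 + 7 + 1 = 14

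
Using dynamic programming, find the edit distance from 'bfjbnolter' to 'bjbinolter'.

Let D[i][j] be the edit distance between the first i characters of 'bfjbnolter' and the first j characters of 'bjbinolter', with D[i][0] = i, D[0][j] = j, and D[i][j] = D[i-1][j-1] if the characters match, else 1 + min(D[i-1][j], D[i][j-1], D[i-1][j-1]). Filling the table (rows: prefixes of 'bfjbnolter', columns: prefixes of 'bjbinolter'):
     ε  b  j  b  i  n  o  l  t  e  r
  ε  0  1  2  3  4  5  6  7  8  9 10
  b  1  0  1  2  3  4  5  6  7  8  9
  f  2  1  1  2  3  4  5  6  7  8  9
  j  3  2  1  2  3  4  5  6  7  8  9
  b  4  3  2  1  2  3  4  5  6  7  8
  n  5  4  3  2  2  2  3  4  5  6  7
  o  6  5  4  3  3  3  2  3  4  5  6
  l  7  6  5  4  4  4  3  2  3  4  5
  t  8  7  6  5  5  5  4  3  2  3  4
  e  9  8  7  6  6  6  5  4  3  2  3
  r 10  9  8  7  7  7  6  5  4  3  2
The bottom-right entry gives D[10][10] = 2, so no sequence of fewer than 2 edits works. Backtracking through the table gives one optimal edit sequence (2 edits):
  bfjbnolter → bjbnolter (del f @2)
  bjbnolter → bjbinolter (ins i @4)
Edit distance = 2.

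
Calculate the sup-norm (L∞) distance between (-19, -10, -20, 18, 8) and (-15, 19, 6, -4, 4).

max(|x_i - y_i|) = max(|-19 - (-15)|, |-10 - 19|, |-20 - 6|, |18 - (-4)|, |8 - 4|) = max(4, 29, 26, 22, 4) = 29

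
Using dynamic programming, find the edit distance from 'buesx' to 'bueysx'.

Let D[i][j] be the edit distance between the first i characters of 'buesx' and the first j characters of 'bueysx', with D[i][0] = i, D[0][j] = j, and D[i][j] = D[i-1][j-1] if the characters match, else 1 + min(D[i-1][j], D[i][j-1], D[i-1][j-1]). Filling the table (rows: prefixes of 'buesx', columns: prefixes of 'bueysx'):
     ε  b  u  e  y  s  x
  ε  0  1  2  3  4  5  6
  b  1  0  1  2  3  4  5
  u  2  1  0  1  2  3  4
  e  3  2  1  0  1  2  3
  s  4  3  2  1  1  1  2
  x  5  4  3  2  2  2  1
The bottom-right entry gives D[5][6] = 1, so no sequence of fewer than 1 edit works. Backtracking through the table gives one optimal edit sequence (1 edit):
  buesx → bueysx (ins y @4)
Edit distance = 1.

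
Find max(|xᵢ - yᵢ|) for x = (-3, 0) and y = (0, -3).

max(|x_i - y_i|) = max(|-3 - 0|, |0 - (-3)|) = max(3, 3) = 3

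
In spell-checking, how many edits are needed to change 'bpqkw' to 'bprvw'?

Let D[i][j] be the edit distance between the first i characters of 'bpqkw' and the first j characters of 'bprvw', with D[i][0] = i, D[0][j] = j, and D[i][j] = D[i-1][j-1] if the characters match, else 1 + min(D[i-1][j], D[i][j-1], D[i-1][j-1]). Filling the table (rows: prefixes of 'bpqkw', columns: prefixes of 'bprvw'):
     ε  b  p  r  v  w
  ε  0  1  2  3  4  5
  b  1  0  1  2  3  4
  p  2  1  0  1  2  3
  q  3  2  1  1  2  3
  k  4  3  2  2  2  3
  w  5  4  3  3  3  2
The bottom-right entry gives D[5][5] = 2, so no sequence of fewer than 2 edits works. Backtracking through the table gives one optimal edit sequence (2 edits):
  bpqkw → bprkw (sub q→r @3)
  bprkw → bprvw (sub k→v @4)
Edit distance = 2.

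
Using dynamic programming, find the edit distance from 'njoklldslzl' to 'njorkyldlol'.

Let D[i][j] be the edit distance between the first i characters of 'njoklldslzl' and the first j characters of 'njorkyldlol', with D[i][0] = i, D[0][j] = j, and D[i][j] = D[i-1][j-1] if the characters match, else 1 + min(D[i-1][j], D[i][j-1], D[i-1][j-1]). Filling the table (rows: prefixes of 'njoklldslzl', columns: prefixes of 'njorkyldlol'):
     ε  n  j  o  r  k  y  l  d  l  o  l
  ε  0  1  2  3  4  5  6  7  8  9 10 11
  n  1  0  1  2  3  4  5  6  7  8  9 10
  j  2  1  0  1  2  3  4  5  6  7  8  9
  o  3  2  1  0  1  2  3  4  5  6  7  8
  k  4  3  2  1  1  1  2  3  4  5  6  7
  l  5  4  3  2  2  2  2  2  3  4  5  6
  l  6  5  4  3  3  3  3  2  3  3  4  5
  d  7  6  5  4  4  4  4  3  2  3  4  5
  s  8  7  6  5  5  5  5  4  3  3  4  5
  l  9  8  7  6  6  6  6  5  4  3  4  4
  z 10  9  8  7  7  7  7  6  5  4  4  5
  l 11 10  9  8  8  8  8  7  6  5  5  4
The bottom-right entry gives D[11][11] = 4, so no sequence of fewer than 4 edits works. Backtracking through the table gives one optimal edit sequence (4 edits):
  njoklldslzl → njorklldslzl (ins r @4)
  njorklldslzl → njorkyldslzl (sub l→y @6)
  njorkyldslzl → njorkyldlzl (del s @9)
  njorkyldlzl → njorkyldlol (sub z→o @10)
Edit distance = 4.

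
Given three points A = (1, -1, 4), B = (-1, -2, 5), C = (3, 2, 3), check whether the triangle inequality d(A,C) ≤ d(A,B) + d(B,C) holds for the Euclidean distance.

d(A,B) = √(2² + 1² + 1²) = √6 ≈ 2.4495, d(B,C) = √(4² + 4² + 2²) = √36 = 6, d(A,C) = √(2² + 3² + 1²) = √14 ≈ 3.7417.
d(A,C) ≈ 3.7417 ≤ 2.4495 + 6 = 8.4495. Triangle inequality is satisfied.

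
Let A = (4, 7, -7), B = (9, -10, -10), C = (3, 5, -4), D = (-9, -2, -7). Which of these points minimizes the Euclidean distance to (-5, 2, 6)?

Distances: d(A) ≈ 16.5831, d(B) ≈ 24.4131, d(C) ≈ 13.1529, d(D) ≈ 14.1774. Nearest: C = (3, 5, -4) with distance 13.1529.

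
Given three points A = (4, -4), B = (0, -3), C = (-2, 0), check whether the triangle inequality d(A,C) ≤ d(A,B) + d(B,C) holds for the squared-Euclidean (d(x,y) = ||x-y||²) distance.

d(A,B) = 4² + 1² = 17, d(B,C) = 2² + 3² = 13, d(A,C) = 6² + 4² = 52.
d(A,C) = 52 > 17 + 13 = 30. Triangle inequality is VIOLATED. (Squared-Euclidean is not a metric — this is a counterexample.)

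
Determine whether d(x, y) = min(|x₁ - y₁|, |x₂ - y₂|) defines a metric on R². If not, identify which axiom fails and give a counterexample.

No. d fails identity of indiscernibles: take x = (-5, 0) and y = (-5, 3). Then d(x,y) = min(|-5 - (-5)|, |0 - 3|) = min(0, 3) = 0, yet x ≠ y.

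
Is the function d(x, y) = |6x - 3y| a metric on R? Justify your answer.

No. d fails symmetry: d(8, 7) = |6·8 - 3·7| = |27| = 27, but d(7, 8) = |6·7 - 3·8| = |18| = 18. Since 27 ≠ 18, d(x,y) ≠ d(y,x) in general.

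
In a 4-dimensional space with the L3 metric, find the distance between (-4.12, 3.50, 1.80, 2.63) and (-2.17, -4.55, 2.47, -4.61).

(Σ|x_i - y_i|^3)^(1/3) = (|-4.12 - (-2.17)|^3 + |3.5 - (-4.55)|^3 + |1.8 - 2.47|^3 + |2.63 - (-4.61)|^3)^(1/3)
= (1.95^3 + 8.05^3 + 0.67^3 + 7.24^3)^(1/3) ≈ (7.4149 + 521.6601 + 0.3008 + 379.5034)^(1/3) = (908.8792)^(1/3) ≈ 9.6865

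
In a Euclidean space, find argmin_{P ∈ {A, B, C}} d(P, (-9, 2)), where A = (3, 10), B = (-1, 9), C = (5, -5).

Distances: d(A) ≈ 14.4222, d(B) ≈ 10.6301, d(C) ≈ 15.6525. Nearest: B = (-1, 9) with distance 10.6301.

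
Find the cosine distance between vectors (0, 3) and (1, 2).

With u = (0, 3), v = (1, 2):
u·v = 0·1 + 3·2 = 0 + 6 = 6.
|u| = √(0² + 3²) = √9, |v| = √(1² + 2²) = √5, so |u||v| = √(9·5) = √45.
cos θ = (u·v)/(|u||v|) = 6/√45 ≈ 0.8944
Cosine distance = 1 - cos θ ≈ 1 - 0.8944 = 0.1056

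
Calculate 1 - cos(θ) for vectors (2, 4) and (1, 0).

With u = (2, 4), v = (1, 0):
u·v = 2·1 + 4·0 = 2 + 0 = 2.
|u| = √(2² + 4²) = √20, |v| = √(1² + 0²) = √1, so |u||v| = √(20·1) = √20.
cos θ = (u·v)/(|u||v|) = 2/√20 ≈ 0.4472
Cosine distance = 1 - cos θ ≈ 1 - 0.4472 = 0.5528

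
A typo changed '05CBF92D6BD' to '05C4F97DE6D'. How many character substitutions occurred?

Differing positions: 4, 7, 9, 10. Hamming distance = 4.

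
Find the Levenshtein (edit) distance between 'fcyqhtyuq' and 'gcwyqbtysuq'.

Let D[i][j] be the edit distance between the first i characters of 'fcyqhtyuq' and the first j characters of 'gcwyqbtysuq', with D[i][0] = i, D[0][j] = j, and D[i][j] = D[i-1][j-1] if the characters match, else 1 + min(D[i-1][j], D[i][j-1], D[i-1][j-1]). Filling the table (rows: prefixes of 'fcyqhtyuq', columns: prefixes of 'gcwyqbtysuq'):
     ε  g  c  w  y  q  b  t  y  s  u  q
  ε  0  1  2  3  4  5  6  7  8  9 10 11
  f  1  1  2  3  4  5  6  7  8  9 10 11
  c  2  2  1  2  3  4  5  6  7  8  9 10
  y  3  3  2  2  2  3  4  5  6  7  8  9
  q  4  4  3  3  3  2  3  4  5  6  7  8
  h  5  5  4  4  4  3  3  4  5  6  7  8
  t  6  6  5  5  5  4  4  3  4  5  6  7
  y  7  7  6  6  5  5  5  4  3  4  5  6
  u  8  8  7  7  6  6  6  5  4  4  4  5
  q  9  9  8  8  7  6  7  6  5  5  5  4
The bottom-right entry gives D[9][11] = 4, so no sequence of fewer than 4 edits works. Backtracking through the table gives one optimal edit sequence (4 edits):
  fcyqhtyuq → gcyqhtyuq (sub f→g @1)
  gcyqhtyuq → gcwyqhtyuq (ins w @3)
  gcwyqhtyuq → gcwyqbtyuq (sub h→b @6)
  gcwyqbtyuq → gcwyqbtysuq (ins s @9)
Edit distance = 4.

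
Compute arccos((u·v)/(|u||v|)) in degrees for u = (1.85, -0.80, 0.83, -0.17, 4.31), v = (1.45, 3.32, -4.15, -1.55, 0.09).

With u = (1.85, -0.80, 0.83, -0.17, 4.31), v = (1.45, 3.32, -4.15, -1.55, 0.09):
u·v = 1.85·1.45 + (-0.8)·3.32 + 0.83·(-4.15) + (-0.17)·(-1.55) + 4.31·0.09 = 2.6825 + (-2.656) + (-3.4445) + 0.2635 + 0.3879 = -2.7666.
|u| = √(1.85² + (-0.8)² + 0.83² + (-0.17)² + 4.31²) = √(3.4225 + 0.64 + 0.6889 + 0.0289 + 18.5761) = √23.3564, |v| = √(1.45² + 3.32² + (-4.15)² + (-1.55)² + 0.09²) = √(2.1025 + 11.0224 + 17.2225 + 2.4025 + 0.0081) = √32.758.
cos θ = (u·v)/(|u||v|) = -2.7666/(√23.3564·√32.758) ≈ -0.10002
θ = arccos(-0.10002) ≈ 95.74°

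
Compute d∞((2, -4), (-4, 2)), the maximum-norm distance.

max(|x_i - y_i|) = max(|2 - (-4)|, |-4 - 2|) = max(6, 6) = 6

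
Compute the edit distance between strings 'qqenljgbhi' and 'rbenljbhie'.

Let D[i][j] be the edit distance between the first i characters of 'qqenljgbhi' and the first j characters of 'rbenljbhie', with D[i][0] = i, D[0][j] = j, and D[i][j] = D[i-1][j-1] if the characters match, else 1 + min(D[i-1][j], D[i][j-1], D[i-1][j-1]). Filling the table (rows: prefixes of 'qqenljgbhi', columns: prefixes of 'rbenljbhie'):
     ε  r  b  e  n  l  j  b  h  i  e
  ε  0  1  2  3  4  5  6  7  8  9 10
  q  1  1  2  3  4  5  6  7  8  9 10
  q  2  2  2  3  4  5  6  7  8  9 10
  e  3  3  3  2  3  4  5  6  7  8  9
  n  4  4  4  3  2  3  4  5  6  7  8
  l  5  5  5  4  3  2  3  4  5  6  7
  j  6  6  6  5  4  3  2  3  4  5  6
  g  7  7  7  6  5  4  3  3  4  5  6
  b  8  8  7  7  6  5  4  3  4  5  6
  h  9  9  8  8  7  6  5  4  3  4  5
  i 10 10  9  9  8  7  6  5  4  3  4
The bottom-right entry gives D[10][10] = 4, so no sequence of fewer than 4 edits works. Backtracking through the table gives one optimal edit sequence (4 edits):
  qqenljgbhi → rqenljgbhi (sub q→r @1)
  rqenljgbhi → rbenljgbhi (sub q→b @2)
  rbenljgbhi → rbenljbhi (del g @7)
  rbenljbhi → rbenljbhie (ins e @10)
Edit distance = 4.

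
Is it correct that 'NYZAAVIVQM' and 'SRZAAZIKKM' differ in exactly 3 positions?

Differing positions: 1, 2, 6, 8, 9. Hamming distance = 5, so the claim that d_H = 3 is false.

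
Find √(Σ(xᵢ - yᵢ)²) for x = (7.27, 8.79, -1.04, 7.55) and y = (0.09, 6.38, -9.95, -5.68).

√(Σ(x_i - y_i)²) = √((7.27 - 0.09)² + (8.79 - 6.38)² + (-1.04 - (-9.95))² + (7.55 - (-5.68))²)
= √(7.18² + 2.41² + 8.91² + 13.23²) = √(51.5524 + 5.8081 + 79.3881 + 175.0329) = √311.7815 ≈ 17.6573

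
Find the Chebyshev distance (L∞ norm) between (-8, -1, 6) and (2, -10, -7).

max(|x_i - y_i|) = max(|-8 - 2|, |-1 - (-10)|, |6 - (-7)|) = max(10, 9, 13) = 13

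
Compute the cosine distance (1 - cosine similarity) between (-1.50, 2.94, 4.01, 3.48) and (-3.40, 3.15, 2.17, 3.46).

With u = (-1.50, 2.94, 4.01, 3.48), v = (-3.40, 3.15, 2.17, 3.46):
u·v = (-1.5)·(-3.4) + 2.94·3.15 + 4.01·2.17 + 3.48·3.46 = 5.1 + 9.261 + 8.7017 + 12.0408 = 35.1035.
|u| = √((-1.5)² + 2.94² + 4.01² + 3.48²) = √(2.25 + 8.6436 + 16.0801 + 12.1104) = √39.0841, |v| = √((-3.4)² + 3.15² + 2.17² + 3.46²) = √(11.56 + 9.9225 + 4.7089 + 11.9716) = √38.163.
cos θ = (u·v)/(|u||v|) = 35.1035/(√39.0841·√38.163) ≈ 0.9089
Cosine distance = 1 - cos θ ≈ 1 - 0.9089 = 0.0911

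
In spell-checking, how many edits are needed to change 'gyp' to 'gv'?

Let D[i][j] be the edit distance between the first i characters of 'gyp' and the first j characters of 'gv', with D[i][0] = i, D[0][j] = j, and D[i][j] = D[i-1][j-1] if the characters match, else 1 + min(D[i-1][j], D[i][j-1], D[i-1][j-1]). Filling the table (rows: prefixes of 'gyp', columns: prefixes of 'gv'):
     ε  g  v
  ε  0  1  2
  g  1  0  1
  y  2  1  1
  p  3  2  2
The bottom-right entry gives D[3][2] = 2, so no sequence of fewer than 2 edits works. Backtracking through the table gives one optimal edit sequence (2 edits):
  gyp → gp (del y @2)
  gp → gv (sub p→v @2)
Edit distance = 2.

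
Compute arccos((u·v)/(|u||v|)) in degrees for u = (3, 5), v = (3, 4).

With u = (3, 5), v = (3, 4):
u·v = 3·3 + 5·4 = 9 + 20 = 29.
|u| = √(3² + 5²) = √34, |v| = √(3² + 4²) = √25, so |u||v| = √(34·25) = √850.
cos θ = (u·v)/(|u||v|) = 29/√850 ≈ 0.994692
θ = arccos(0.994692) ≈ 5.91°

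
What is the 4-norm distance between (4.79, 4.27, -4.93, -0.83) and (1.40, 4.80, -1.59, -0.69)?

(Σ|x_i - y_i|^4)^(1/4) = (|4.79 - 1.4|^4 + |4.27 - 4.8|^4 + |-4.93 - (-1.59)|^4 + |-0.83 - (-0.69)|^4)^(1/4)
= (3.39^4 + 0.53^4 + 3.34^4 + 0.14^4)^(1/4) ≈ (132.0684 + 0.0789 + 124.4474 + 0.0004)^(1/4) = (256.5951)^(1/4) ≈ 4.0023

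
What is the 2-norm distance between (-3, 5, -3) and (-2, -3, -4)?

(Σ|x_i - y_i|^2)^(1/2) = (|-3 - (-2)|^2 + |5 - (-3)|^2 + |-3 - (-4)|^2)^(1/2)
= (1^2 + 8^2 + 1^2)^(1/2) = (1 + 64 + 1)^(1/2) = (66)^(1/2) ≈ 8.124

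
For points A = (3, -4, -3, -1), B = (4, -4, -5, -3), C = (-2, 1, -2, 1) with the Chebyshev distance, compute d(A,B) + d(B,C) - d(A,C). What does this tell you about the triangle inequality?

d(A,B) = max(1, 0, 2, 2) = 2, d(B,C) = max(6, 5, 3, 4) = 6, d(A,C) = max(5, 5, 1, 2) = 5.
d(A,B) + d(B,C) - d(A,C) = 2 + 6 - 5 = 8 - 5 = 3. This is ≥ 0, so the triangle inequality holds for these points.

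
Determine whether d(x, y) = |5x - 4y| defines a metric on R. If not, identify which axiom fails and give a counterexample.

No. d fails symmetry: d(5, 9) = |5·5 - 4·9| = |-11| = 11, but d(9, 5) = |5·9 - 4·5| = |25| = 25. Since 11 ≠ 25, d(x,y) ≠ d(y,x) in general.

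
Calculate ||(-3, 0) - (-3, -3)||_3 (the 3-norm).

(Σ|x_i - y_i|^3)^(1/3) = (|-3 - (-3)|^3 + |0 - (-3)|^3)^(1/3)
= (0^3 + 3^3)^(1/3) = (0 + 27)^(1/3) = (27)^(1/3) = 3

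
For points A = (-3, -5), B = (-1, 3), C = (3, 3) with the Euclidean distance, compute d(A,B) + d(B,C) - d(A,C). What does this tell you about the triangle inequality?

d(A,B) = √(2² + 8²) = √68 ≈ 8.2462, d(B,C) = √(4² + 0²) = √16 = 4, d(A,C) = √(6² + 8²) = √100 = 10.
d(A,B) + d(B,C) - d(A,C) = 8.2462 + 4 - 10 = 12.2462 - 10 = 2.2462 (to 4 decimal places). This is ≥ 0, so the triangle inequality holds for these points.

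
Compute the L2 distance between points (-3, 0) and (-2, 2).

(Σ|x_i - y_i|^2)^(1/2) = (|-3 - (-2)|^2 + |0 - 2|^2)^(1/2)
= (1^2 + 2^2)^(1/2) = (1 + 4)^(1/2) = (5)^(1/2) ≈ 2.2361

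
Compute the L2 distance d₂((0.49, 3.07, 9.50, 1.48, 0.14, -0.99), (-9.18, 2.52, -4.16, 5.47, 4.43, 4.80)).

√(Σ(x_i - y_i)²) = √((0.49 - (-9.18))² + (3.07 - 2.52)² + (9.5 - (-4.16))² + (1.48 - 5.47)² + (0.14 - 4.43)² + (-0.99 - 4.8)²)
= √(9.67² + 0.55² + 13.66² + (-3.99)² + (-4.29)² + (-5.79)²) = √(93.5089 + 0.3025 + 186.5956 + 15.9201 + 18.4041 + 33.5241) = √348.2553 ≈ 18.6616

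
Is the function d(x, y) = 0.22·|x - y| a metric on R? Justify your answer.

Yes. Since |x - y| is a metric on R and 0.22 > 0, the positive scalar multiple 0.22·|x - y| is also a metric: scaling by a positive constant preserves non-negativity, identity (d=0 ⟺ |x-y|=0 ⟺ x=y), symmetry, and the triangle inequality.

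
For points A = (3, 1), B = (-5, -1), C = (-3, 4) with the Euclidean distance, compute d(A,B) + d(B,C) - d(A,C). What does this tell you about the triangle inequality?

d(A,B) = √(8² + 2²) = √68 ≈ 8.2462, d(B,C) = √(2² + 5²) = √29 ≈ 5.3852, d(A,C) = √(6² + 3²) = √45 ≈ 6.7082.
d(A,B) + d(B,C) - d(A,C) = 8.2462 + 5.3852 - 6.7082 = 13.6314 - 6.7082 = 6.9232 (to 4 decimal places). This is ≥ 0, so the triangle inequality holds for these points.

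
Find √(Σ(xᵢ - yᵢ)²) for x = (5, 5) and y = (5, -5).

√(Σ(x_i - y_i)²) = √((5 - 5)² + (5 - (-5))²)
= √(0² + 10²) = √(0 + 100) = √100 = 10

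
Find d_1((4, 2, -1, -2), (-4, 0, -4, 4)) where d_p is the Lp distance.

Σ|x_i - y_i| = |4 - (-4)| + |2 - 0| + |-1 - (-4)| + |-2 - 4| = 8 + 2 + 3 + 6 = 19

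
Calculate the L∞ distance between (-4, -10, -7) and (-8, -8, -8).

max(|x_i - y_i|) = max(|-4 - (-8)|, |-10 - (-8)|, |-7 - (-8)|) = max(4, 2, 1) = 4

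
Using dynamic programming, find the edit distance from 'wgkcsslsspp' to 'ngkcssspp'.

Let D[i][j] be the edit distance between the first i characters of 'wgkcsslsspp' and the first j characters of 'ngkcssspp', with D[i][0] = i, D[0][j] = j, and D[i][j] = D[i-1][j-1] if the characters match, else 1 + min(D[i-1][j], D[i][j-1], D[i-1][j-1]). Filling the table (rows: prefixes of 'wgkcsslsspp', columns: prefixes of 'ngkcssspp'):
     ε  n  g  k  c  s  s  s  p  p
  ε  0  1  2  3  4  5  6  7  8  9
  w  1  1  2  3  4  5  6  7  8  9
  g  2  2  1  2  3  4  5  6  7  8
  k  3  3  2  1  2  3  4  5  6  7
  c  4  4  3  2  1  2  3  4  5  6
  s  5  5  4  3  2  1  2  3  4  5
  s  6  6  5  4  3  2  1  2  3  4
  l  7  7  6  5  4  3  2  2  3  4
  s  8  8  7  6  5  4  3  2  3  4
  s  9  9  8  7  6  5  4  3  3  4
  p 10 10  9  8  7  6  5  4  3  3
  p 11 11 10  9  8  7  6  5  4  3
The bottom-right entry gives D[11][9] = 3, so no sequence of fewer than 3 edits works. Backtracking through the table gives one optimal edit sequence (3 edits):
  wgkcsslsspp → ngkcsslsspp (sub w→n @1)
  ngkcsslsspp → ngkcslsspp (del s @5)
  ngkcslsspp → ngkcssspp (del l @6)
Edit distance = 3.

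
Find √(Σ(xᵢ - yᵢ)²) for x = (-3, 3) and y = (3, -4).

√(Σ(x_i - y_i)²) = √((-3 - 3)² + (3 - (-4))²)
= √((-6)² + 7²) = √(36 + 49) = √85 ≈ 9.2195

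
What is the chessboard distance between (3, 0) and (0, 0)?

max(|x_i - y_i|) = max(|3 - 0|, |0 - 0|) = max(3, 0) = 3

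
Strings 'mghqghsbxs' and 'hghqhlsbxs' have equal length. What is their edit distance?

Let D[i][j] be the edit distance between the first i characters of 'mghqghsbxs' and the first j characters of 'hghqhlsbxs', with D[i][0] = i, D[0][j] = j, and D[i][j] = D[i-1][j-1] if the characters match, else 1 + min(D[i-1][j], D[i][j-1], D[i-1][j-1]). Filling the table (rows: prefixes of 'mghqghsbxs', columns: prefixes of 'hghqhlsbxs'):
     ε  h  g  h  q  h  l  s  b  x  s
  ε  0  1  2  3  4  5  6  7  8  9 10
  m  1  1  2  3  4  5  6  7  8  9 10
  g  2  2  1  2  3  4  5  6  7  8  9
  h  3  2  2  1  2  3  4  5  6  7  8
  q  4  3  3  2  1  2  3  4  5  6  7
  g  5  4  3  3  2  2  3  4  5  6  7
  h  6  5  4  3  3  2  3  4  5  6  7
  s  7  6  5  4  4  3  3  3  4  5  6
  b  8  7  6  5  5  4  4  4  3  4  5
  x  9  8  7  6  6  5  5  5  4  3  4
  s 10  9  8  7  7  6  6  5  5  4  3
The bottom-right entry gives D[10][10] = 3, so no sequence of fewer than 3 edits works. Backtracking through the table gives one optimal edit sequence (3 edits):
  mghqghsbxs → hghqghsbxs (sub m→h @1)
  hghqghsbxs → hghqhhsbxs (sub g→h @5)
  hghqhhsbxs → hghqhlsbxs (sub h→l @6)
Edit distance = 3.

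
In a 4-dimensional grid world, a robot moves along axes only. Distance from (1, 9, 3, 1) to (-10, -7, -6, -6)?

Σ|x_i - y_i| = |1 - (-10)| + |9 - (-7)| + |3 - (-6)| + |1 - (-6)| = 11 + 16 + 9 + 7 = 43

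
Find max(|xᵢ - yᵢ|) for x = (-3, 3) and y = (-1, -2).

max(|x_i - y_i|) = max(|-3 - (-1)|, |3 - (-2)|) = max(2, 5) = 5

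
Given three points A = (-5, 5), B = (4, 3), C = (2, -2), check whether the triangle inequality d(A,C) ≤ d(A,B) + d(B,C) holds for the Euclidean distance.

d(A,B) = √(9² + 2²) = √85 ≈ 9.2195, d(B,C) = √(2² + 5²) = √29 ≈ 5.3852, d(A,C) = √(7² + 7²) = √98 ≈ 9.8995.
d(A,C) ≈ 9.8995 ≤ 9.2195 + 5.3852 = 14.6047. Triangle inequality is satisfied.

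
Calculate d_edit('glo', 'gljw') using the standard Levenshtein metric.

Let D[i][j] be the edit distance between the first i characters of 'glo' and the first j characters of 'gljw', with D[i][0] = i, D[0][j] = j, and D[i][j] = D[i-1][j-1] if the characters match, else 1 + min(D[i-1][j], D[i][j-1], D[i-1][j-1]). Filling the table (rows: prefixes of 'glo', columns: prefixes of 'gljw'):
     ε  g  l  j  w
  ε  0  1  2  3  4
  g  1  0  1  2  3
  l  2  1  0  1  2
  o  3  2  1  1  2
The bottom-right entry gives D[3][4] = 2, so no sequence of fewer than 2 edits works. Backtracking through the table gives one optimal edit sequence (2 edits):
  glo → gljo (ins j @3)
  gljo → gljw (sub o→w @4)
Edit distance = 2.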